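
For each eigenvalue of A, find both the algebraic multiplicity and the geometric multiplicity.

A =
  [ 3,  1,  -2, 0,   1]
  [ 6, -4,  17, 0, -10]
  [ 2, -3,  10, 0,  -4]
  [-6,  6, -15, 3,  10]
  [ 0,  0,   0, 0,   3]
λ = 3: alg = 5, geom = 2

Step 1 — factor the characteristic polynomial to read off the algebraic multiplicities:
  χ_A(x) = (x - 3)^5

Step 2 — compute geometric multiplicities via the rank-nullity identity g(λ) = n − rank(A − λI):
  rank(A − (3)·I) = 3, so dim ker(A − (3)·I) = n − 3 = 2

Summary:
  λ = 3: algebraic multiplicity = 5, geometric multiplicity = 2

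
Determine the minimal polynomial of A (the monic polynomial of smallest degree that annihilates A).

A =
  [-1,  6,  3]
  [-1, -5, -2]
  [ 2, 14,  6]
x^3 - 3*x - 2

The characteristic polynomial is χ_A(x) = (x - 2)*(x + 1)^2, so the eigenvalues are known. The minimal polynomial is
  m_A(x) = Π_λ (x − λ)^{k_λ}
where k_λ is the size of the *largest* Jordan block for λ (equivalently, the smallest k with (A − λI)^k v = 0 for every generalised eigenvector v of λ).

  λ = -1: largest Jordan block has size 2, contributing (x + 1)^2
  λ = 2: largest Jordan block has size 1, contributing (x − 2)

So m_A(x) = (x - 2)*(x + 1)^2 = x^3 - 3*x - 2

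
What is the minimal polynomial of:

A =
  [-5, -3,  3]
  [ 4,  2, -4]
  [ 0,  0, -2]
x^2 + 3*x + 2

The characteristic polynomial is χ_A(x) = (x + 1)*(x + 2)^2, so the eigenvalues are known. The minimal polynomial is
  m_A(x) = Π_λ (x − λ)^{k_λ}
where k_λ is the size of the *largest* Jordan block for λ (equivalently, the smallest k with (A − λI)^k v = 0 for every generalised eigenvector v of λ).

  λ = -2: largest Jordan block has size 1, contributing (x + 2)
  λ = -1: largest Jordan block has size 1, contributing (x + 1)

So m_A(x) = (x + 1)*(x + 2) = x^2 + 3*x + 2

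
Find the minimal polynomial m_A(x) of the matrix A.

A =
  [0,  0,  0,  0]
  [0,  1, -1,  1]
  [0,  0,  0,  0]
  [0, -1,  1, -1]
x^2

The characteristic polynomial is χ_A(x) = x^4, so the eigenvalues are known. The minimal polynomial is
  m_A(x) = Π_λ (x − λ)^{k_λ}
where k_λ is the size of the *largest* Jordan block for λ (equivalently, the smallest k with (A − λI)^k v = 0 for every generalised eigenvector v of λ).

  λ = 0: largest Jordan block has size 2, contributing (x − 0)^2

So m_A(x) = x^2 = x^2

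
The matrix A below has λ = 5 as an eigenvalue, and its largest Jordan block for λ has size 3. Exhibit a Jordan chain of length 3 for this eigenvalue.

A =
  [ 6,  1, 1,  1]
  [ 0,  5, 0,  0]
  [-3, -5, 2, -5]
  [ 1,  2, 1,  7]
A Jordan chain for λ = 5 of length 3:
v_1 = (-1, 0, 1, 0)ᵀ
v_2 = (1, 0, -3, 1)ᵀ
v_3 = (1, 0, 0, 0)ᵀ

Let N = A − (5)·I. We want v_3 with N^3 v_3 = 0 but N^2 v_3 ≠ 0; then v_{j-1} := N · v_j for j = 3, …, 2.

Pick v_3 = (1, 0, 0, 0)ᵀ.
Then v_2 = N · v_3 = (1, 0, -3, 1)ᵀ.
Then v_1 = N · v_2 = (-1, 0, 1, 0)ᵀ.

Sanity check: (A − (5)·I) v_1 = (0, 0, 0, 0)ᵀ = 0. ✓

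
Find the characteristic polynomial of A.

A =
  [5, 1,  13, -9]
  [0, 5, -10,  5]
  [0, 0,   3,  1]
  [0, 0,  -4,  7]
x^4 - 20*x^3 + 150*x^2 - 500*x + 625

Expanding det(x·I − A) (e.g. by cofactor expansion or by noting that A is similar to its Jordan form J, which has the same characteristic polynomial as A) gives
  χ_A(x) = x^4 - 20*x^3 + 150*x^2 - 500*x + 625
which factors as (x - 5)^4. The eigenvalues (with algebraic multiplicities) are λ = 5 with multiplicity 4.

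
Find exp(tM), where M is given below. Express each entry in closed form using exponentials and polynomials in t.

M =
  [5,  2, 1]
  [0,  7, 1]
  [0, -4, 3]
e^{tM} =
  [exp(5*t), 2*t*exp(5*t), t*exp(5*t)]
  [0, 2*t*exp(5*t) + exp(5*t), t*exp(5*t)]
  [0, -4*t*exp(5*t), -2*t*exp(5*t) + exp(5*t)]

Strategy: write M = P · J · P⁻¹ where J is a Jordan canonical form, so e^{tM} = P · e^{tJ} · P⁻¹, and e^{tJ} can be computed block-by-block.

M has Jordan form
J =
  [5, 1, 0]
  [0, 5, 0]
  [0, 0, 5]
(up to reordering of blocks).

Per-block formulas:
  For a 1×1 block at λ = 5: exp(t · [5]) = [e^(5t)].
  For a 2×2 Jordan block J_2(5): exp(t · J_2(5)) = e^(5t)·(I + t·N), where N is the 2×2 nilpotent shift.

After assembling e^{tJ} and conjugating by P, we get:

e^{tM} =
  [exp(5*t), 2*t*exp(5*t), t*exp(5*t)]
  [0, 2*t*exp(5*t) + exp(5*t), t*exp(5*t)]
  [0, -4*t*exp(5*t), -2*t*exp(5*t) + exp(5*t)]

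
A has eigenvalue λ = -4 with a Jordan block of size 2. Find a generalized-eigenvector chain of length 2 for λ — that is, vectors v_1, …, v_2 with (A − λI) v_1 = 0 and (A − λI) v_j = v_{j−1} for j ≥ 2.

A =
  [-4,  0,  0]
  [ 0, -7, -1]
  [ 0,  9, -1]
A Jordan chain for λ = -4 of length 2:
v_1 = (0, -3, 9)ᵀ
v_2 = (0, 1, 0)ᵀ

Let N = A − (-4)·I. We want v_2 with N^2 v_2 = 0 but N^1 v_2 ≠ 0; then v_{j-1} := N · v_j for j = 2, …, 2.

Pick v_2 = (0, 1, 0)ᵀ.
Then v_1 = N · v_2 = (0, -3, 9)ᵀ.

Sanity check: (A − (-4)·I) v_1 = (0, 0, 0)ᵀ = 0. ✓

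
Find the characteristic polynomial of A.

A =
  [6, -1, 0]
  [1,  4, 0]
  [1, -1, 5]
x^3 - 15*x^2 + 75*x - 125

Expanding det(x·I − A) (e.g. by cofactor expansion or by noting that A is similar to its Jordan form J, which has the same characteristic polynomial as A) gives
  χ_A(x) = x^3 - 15*x^2 + 75*x - 125
which factors as (x - 5)^3. The eigenvalues (with algebraic multiplicities) are λ = 5 with multiplicity 3.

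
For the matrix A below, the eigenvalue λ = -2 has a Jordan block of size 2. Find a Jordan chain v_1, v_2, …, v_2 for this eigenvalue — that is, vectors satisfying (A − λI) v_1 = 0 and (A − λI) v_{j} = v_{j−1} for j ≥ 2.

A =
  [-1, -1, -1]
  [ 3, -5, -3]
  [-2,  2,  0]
A Jordan chain for λ = -2 of length 2:
v_1 = (1, 3, -2)ᵀ
v_2 = (1, 0, 0)ᵀ

Let N = A − (-2)·I. We want v_2 with N^2 v_2 = 0 but N^1 v_2 ≠ 0; then v_{j-1} := N · v_j for j = 2, …, 2.

Pick v_2 = (1, 0, 0)ᵀ.
Then v_1 = N · v_2 = (1, 3, -2)ᵀ.

Sanity check: (A − (-2)·I) v_1 = (0, 0, 0)ᵀ = 0. ✓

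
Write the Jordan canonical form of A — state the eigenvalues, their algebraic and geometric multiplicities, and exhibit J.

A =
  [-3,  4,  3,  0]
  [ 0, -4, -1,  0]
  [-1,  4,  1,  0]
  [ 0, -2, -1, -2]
J_3(-2) ⊕ J_1(-2)

The characteristic polynomial is
  det(x·I − A) = x^4 + 8*x^3 + 24*x^2 + 32*x + 16 = (x + 2)^4

Eigenvalues and multiplicities (the geometric multiplicity of λ is n − rank(A − λI), which equals the number of Jordan blocks for λ):
  λ = -2: algebraic multiplicity = 4, geometric multiplicity = 2

Determining the block sizes for each eigenvalue:
  λ = -2: with am = 4 and gm = 2, the partition is not yet determined (e.g. several partitions of 4 into 2 parts exist). Let N = A − (-2)·I. Computing rank(N^1) = 2, rank(N^2) = 1, rank(N^3) = 0; the number of blocks of size ≥ j is rank(N^{j−1}) − rank(N^j), giving [2, 1, 1]. So we have 1 block(s) of size 3, 1 block(s) of size 1 → block sizes [3, 1]

Assembling the blocks gives a Jordan form
J =
  [-2,  1,  0,  0]
  [ 0, -2,  1,  0]
  [ 0,  0, -2,  0]
  [ 0,  0,  0, -2]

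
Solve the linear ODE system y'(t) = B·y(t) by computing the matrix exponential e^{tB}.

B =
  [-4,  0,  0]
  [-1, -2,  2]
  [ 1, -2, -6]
e^{tB} =
  [exp(-4*t), 0, 0]
  [-t*exp(-4*t), 2*t*exp(-4*t) + exp(-4*t), 2*t*exp(-4*t)]
  [t*exp(-4*t), -2*t*exp(-4*t), -2*t*exp(-4*t) + exp(-4*t)]

Strategy: write B = P · J · P⁻¹ where J is a Jordan canonical form, so e^{tB} = P · e^{tJ} · P⁻¹, and e^{tJ} can be computed block-by-block.

B has Jordan form
J =
  [-4,  1,  0]
  [ 0, -4,  0]
  [ 0,  0, -4]
(up to reordering of blocks).

Per-block formulas:
  For a 2×2 Jordan block J_2(-4): exp(t · J_2(-4)) = e^(-4t)·(I + t·N), where N is the 2×2 nilpotent shift.
  For a 1×1 block at λ = -4: exp(t · [-4]) = [e^(-4t)].

After assembling e^{tJ} and conjugating by P, we get:

e^{tB} =
  [exp(-4*t), 0, 0]
  [-t*exp(-4*t), 2*t*exp(-4*t) + exp(-4*t), 2*t*exp(-4*t)]
  [t*exp(-4*t), -2*t*exp(-4*t), -2*t*exp(-4*t) + exp(-4*t)]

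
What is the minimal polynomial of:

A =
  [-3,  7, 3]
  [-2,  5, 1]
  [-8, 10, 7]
x^3 - 9*x^2 + 27*x - 27

The characteristic polynomial is χ_A(x) = (x - 3)^3, so the eigenvalues are known. The minimal polynomial is
  m_A(x) = Π_λ (x − λ)^{k_λ}
where k_λ is the size of the *largest* Jordan block for λ (equivalently, the smallest k with (A − λI)^k v = 0 for every generalised eigenvector v of λ).

  λ = 3: largest Jordan block has size 3, contributing (x − 3)^3

So m_A(x) = (x - 3)^3 = x^3 - 9*x^2 + 27*x - 27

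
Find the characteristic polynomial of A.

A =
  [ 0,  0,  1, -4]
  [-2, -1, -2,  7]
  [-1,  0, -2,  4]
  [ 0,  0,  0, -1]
x^4 + 4*x^3 + 6*x^2 + 4*x + 1

Expanding det(x·I − A) (e.g. by cofactor expansion or by noting that A is similar to its Jordan form J, which has the same characteristic polynomial as A) gives
  χ_A(x) = x^4 + 4*x^3 + 6*x^2 + 4*x + 1
which factors as (x + 1)^4. The eigenvalues (with algebraic multiplicities) are λ = -1 with multiplicity 4.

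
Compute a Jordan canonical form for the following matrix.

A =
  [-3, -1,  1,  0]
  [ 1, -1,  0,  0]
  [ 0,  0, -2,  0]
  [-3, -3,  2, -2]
J_3(-2) ⊕ J_1(-2)

The characteristic polynomial is
  det(x·I − A) = x^4 + 8*x^3 + 24*x^2 + 32*x + 16 = (x + 2)^4

Eigenvalues and multiplicities (the geometric multiplicity of λ is n − rank(A − λI), which equals the number of Jordan blocks for λ):
  λ = -2: algebraic multiplicity = 4, geometric multiplicity = 2

Determining the block sizes for each eigenvalue:
  λ = -2: with am = 4 and gm = 2, the partition is not yet determined (e.g. several partitions of 4 into 2 parts exist). Let N = A − (-2)·I. Computing rank(N^1) = 2, rank(N^2) = 1, rank(N^3) = 0; the number of blocks of size ≥ j is rank(N^{j−1}) − rank(N^j), giving [2, 1, 1]. So we have 1 block(s) of size 3, 1 block(s) of size 1 → block sizes [3, 1]

Assembling the blocks gives a Jordan form
J =
  [-2,  1,  0,  0]
  [ 0, -2,  1,  0]
  [ 0,  0, -2,  0]
  [ 0,  0,  0, -2]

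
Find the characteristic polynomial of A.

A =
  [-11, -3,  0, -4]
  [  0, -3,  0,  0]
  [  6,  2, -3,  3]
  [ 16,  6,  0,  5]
x^4 + 12*x^3 + 54*x^2 + 108*x + 81

Expanding det(x·I − A) (e.g. by cofactor expansion or by noting that A is similar to its Jordan form J, which has the same characteristic polynomial as A) gives
  χ_A(x) = x^4 + 12*x^3 + 54*x^2 + 108*x + 81
which factors as (x + 3)^4. The eigenvalues (with algebraic multiplicities) are λ = -3 with multiplicity 4.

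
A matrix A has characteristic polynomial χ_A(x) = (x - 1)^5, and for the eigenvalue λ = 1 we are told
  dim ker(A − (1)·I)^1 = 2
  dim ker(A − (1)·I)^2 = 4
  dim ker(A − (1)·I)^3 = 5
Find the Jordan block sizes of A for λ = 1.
Block sizes for λ = 1: [3, 2]

From the dimensions of kernels of powers, the number of Jordan blocks of size at least j is d_j − d_{j−1} where d_j = dim ker(N^j) (with d_0 = 0). Computing the differences gives [2, 2, 1].
The number of blocks of size exactly k is (#blocks of size ≥ k) − (#blocks of size ≥ k + 1), so the partition is: 1 block(s) of size 2, 1 block(s) of size 3.
In nonincreasing order the block sizes are [3, 2].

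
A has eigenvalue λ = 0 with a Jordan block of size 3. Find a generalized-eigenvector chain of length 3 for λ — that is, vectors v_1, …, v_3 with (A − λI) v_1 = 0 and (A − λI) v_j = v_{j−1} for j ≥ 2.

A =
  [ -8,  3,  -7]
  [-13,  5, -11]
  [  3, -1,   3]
A Jordan chain for λ = 0 of length 3:
v_1 = (4, 6, -2)ᵀ
v_2 = (-8, -13, 3)ᵀ
v_3 = (1, 0, 0)ᵀ

Let N = A − (0)·I. We want v_3 with N^3 v_3 = 0 but N^2 v_3 ≠ 0; then v_{j-1} := N · v_j for j = 3, …, 2.

Pick v_3 = (1, 0, 0)ᵀ.
Then v_2 = N · v_3 = (-8, -13, 3)ᵀ.
Then v_1 = N · v_2 = (4, 6, -2)ᵀ.

Sanity check: (A − (0)·I) v_1 = (0, 0, 0)ᵀ = 0. ✓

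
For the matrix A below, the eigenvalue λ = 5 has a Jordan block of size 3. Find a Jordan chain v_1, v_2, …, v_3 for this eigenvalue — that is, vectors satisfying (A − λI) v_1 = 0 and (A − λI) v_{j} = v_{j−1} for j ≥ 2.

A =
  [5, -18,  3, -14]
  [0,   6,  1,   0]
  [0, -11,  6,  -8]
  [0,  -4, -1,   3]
A Jordan chain for λ = 5 of length 3:
v_1 = (5, -10, 10, 15)ᵀ
v_2 = (-18, 1, -11, -4)ᵀ
v_3 = (0, 1, 0, 0)ᵀ

Let N = A − (5)·I. We want v_3 with N^3 v_3 = 0 but N^2 v_3 ≠ 0; then v_{j-1} := N · v_j for j = 3, …, 2.

Pick v_3 = (0, 1, 0, 0)ᵀ.
Then v_2 = N · v_3 = (-18, 1, -11, -4)ᵀ.
Then v_1 = N · v_2 = (5, -10, 10, 15)ᵀ.

Sanity check: (A − (5)·I) v_1 = (0, 0, 0, 0)ᵀ = 0. ✓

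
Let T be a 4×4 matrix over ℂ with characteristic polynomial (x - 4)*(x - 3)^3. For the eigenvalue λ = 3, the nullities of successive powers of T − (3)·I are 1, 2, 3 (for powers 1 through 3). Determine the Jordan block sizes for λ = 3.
Block sizes for λ = 3: [3]

From the dimensions of kernels of powers, the number of Jordan blocks of size at least j is d_j − d_{j−1} where d_j = dim ker(N^j) (with d_0 = 0). Computing the differences gives [1, 1, 1].
The number of blocks of size exactly k is (#blocks of size ≥ k) − (#blocks of size ≥ k + 1), so the partition is: 1 block(s) of size 3.
In nonincreasing order the block sizes are [3].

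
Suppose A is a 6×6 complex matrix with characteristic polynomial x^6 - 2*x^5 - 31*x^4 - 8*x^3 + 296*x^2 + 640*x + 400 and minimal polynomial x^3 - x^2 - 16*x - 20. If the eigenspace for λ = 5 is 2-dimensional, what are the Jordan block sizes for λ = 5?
Block sizes for λ = 5: [1, 1]

Step 1 — from the characteristic polynomial, algebraic multiplicity of λ = 5 is 2. From dim ker(A − (5)·I) = 2, there are exactly 2 Jordan blocks for λ = 5.
Step 2 — from the minimal polynomial, the factor (x − 5) tells us the largest block for λ = 5 has size 1.
Step 3 — with total size 2, 2 blocks, and largest block 1, the block sizes (in nonincreasing order) are [1, 1].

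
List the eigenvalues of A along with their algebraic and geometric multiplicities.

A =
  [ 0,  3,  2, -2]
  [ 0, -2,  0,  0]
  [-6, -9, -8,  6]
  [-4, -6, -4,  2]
λ = -2: alg = 4, geom = 3

Step 1 — factor the characteristic polynomial to read off the algebraic multiplicities:
  χ_A(x) = (x + 2)^4

Step 2 — compute geometric multiplicities via the rank-nullity identity g(λ) = n − rank(A − λI):
  rank(A − (-2)·I) = 1, so dim ker(A − (-2)·I) = n − 1 = 3

Summary:
  λ = -2: algebraic multiplicity = 4, geometric multiplicity = 3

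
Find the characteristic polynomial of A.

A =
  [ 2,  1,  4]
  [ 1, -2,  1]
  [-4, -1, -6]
x^3 + 6*x^2 + 12*x + 8

Expanding det(x·I − A) (e.g. by cofactor expansion or by noting that A is similar to its Jordan form J, which has the same characteristic polynomial as A) gives
  χ_A(x) = x^3 + 6*x^2 + 12*x + 8
which factors as (x + 2)^3. The eigenvalues (with algebraic multiplicities) are λ = -2 with multiplicity 3.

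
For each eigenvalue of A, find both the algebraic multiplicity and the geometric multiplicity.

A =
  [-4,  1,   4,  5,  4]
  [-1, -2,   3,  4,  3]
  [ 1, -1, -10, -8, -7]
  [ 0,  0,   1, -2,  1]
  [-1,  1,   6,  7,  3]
λ = -3: alg = 5, geom = 3

Step 1 — factor the characteristic polynomial to read off the algebraic multiplicities:
  χ_A(x) = (x + 3)^5

Step 2 — compute geometric multiplicities via the rank-nullity identity g(λ) = n − rank(A − λI):
  rank(A − (-3)·I) = 2, so dim ker(A − (-3)·I) = n − 2 = 3

Summary:
  λ = -3: algebraic multiplicity = 5, geometric multiplicity = 3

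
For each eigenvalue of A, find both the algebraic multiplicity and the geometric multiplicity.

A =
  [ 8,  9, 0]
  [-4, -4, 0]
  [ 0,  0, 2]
λ = 2: alg = 3, geom = 2

Step 1 — factor the characteristic polynomial to read off the algebraic multiplicities:
  χ_A(x) = (x - 2)^3

Step 2 — compute geometric multiplicities via the rank-nullity identity g(λ) = n − rank(A − λI):
  rank(A − (2)·I) = 1, so dim ker(A − (2)·I) = n − 1 = 2

Summary:
  λ = 2: algebraic multiplicity = 3, geometric multiplicity = 2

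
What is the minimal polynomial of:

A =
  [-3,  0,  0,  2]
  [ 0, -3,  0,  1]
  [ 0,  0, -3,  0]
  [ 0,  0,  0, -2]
x^2 + 5*x + 6

The characteristic polynomial is χ_A(x) = (x + 2)*(x + 3)^3, so the eigenvalues are known. The minimal polynomial is
  m_A(x) = Π_λ (x − λ)^{k_λ}
where k_λ is the size of the *largest* Jordan block for λ (equivalently, the smallest k with (A − λI)^k v = 0 for every generalised eigenvector v of λ).

  λ = -3: largest Jordan block has size 1, contributing (x + 3)
  λ = -2: largest Jordan block has size 1, contributing (x + 2)

So m_A(x) = (x + 2)*(x + 3) = x^2 + 5*x + 6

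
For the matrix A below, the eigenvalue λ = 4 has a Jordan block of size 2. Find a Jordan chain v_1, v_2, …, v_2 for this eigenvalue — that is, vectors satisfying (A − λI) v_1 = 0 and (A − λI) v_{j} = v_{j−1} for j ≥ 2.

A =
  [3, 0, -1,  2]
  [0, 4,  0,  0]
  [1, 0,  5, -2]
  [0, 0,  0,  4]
A Jordan chain for λ = 4 of length 2:
v_1 = (-1, 0, 1, 0)ᵀ
v_2 = (1, 0, 0, 0)ᵀ

Let N = A − (4)·I. We want v_2 with N^2 v_2 = 0 but N^1 v_2 ≠ 0; then v_{j-1} := N · v_j for j = 2, …, 2.

Pick v_2 = (1, 0, 0, 0)ᵀ.
Then v_1 = N · v_2 = (-1, 0, 1, 0)ᵀ.

Sanity check: (A − (4)·I) v_1 = (0, 0, 0, 0)ᵀ = 0. ✓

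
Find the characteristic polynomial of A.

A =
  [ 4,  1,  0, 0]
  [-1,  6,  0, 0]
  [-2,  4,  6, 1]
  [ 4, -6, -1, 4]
x^4 - 20*x^3 + 150*x^2 - 500*x + 625

Expanding det(x·I − A) (e.g. by cofactor expansion or by noting that A is similar to its Jordan form J, which has the same characteristic polynomial as A) gives
  χ_A(x) = x^4 - 20*x^3 + 150*x^2 - 500*x + 625
which factors as (x - 5)^4. The eigenvalues (with algebraic multiplicities) are λ = 5 with multiplicity 4.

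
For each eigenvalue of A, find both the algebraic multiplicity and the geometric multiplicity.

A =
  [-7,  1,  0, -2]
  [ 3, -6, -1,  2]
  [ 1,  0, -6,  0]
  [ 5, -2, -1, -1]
λ = -5: alg = 4, geom = 2

Step 1 — factor the characteristic polynomial to read off the algebraic multiplicities:
  χ_A(x) = (x + 5)^4

Step 2 — compute geometric multiplicities via the rank-nullity identity g(λ) = n − rank(A − λI):
  rank(A − (-5)·I) = 2, so dim ker(A − (-5)·I) = n − 2 = 2

Summary:
  λ = -5: algebraic multiplicity = 4, geometric multiplicity = 2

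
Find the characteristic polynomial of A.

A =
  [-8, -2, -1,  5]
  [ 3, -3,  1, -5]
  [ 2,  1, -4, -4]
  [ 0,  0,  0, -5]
x^4 + 20*x^3 + 150*x^2 + 500*x + 625

Expanding det(x·I − A) (e.g. by cofactor expansion or by noting that A is similar to its Jordan form J, which has the same characteristic polynomial as A) gives
  χ_A(x) = x^4 + 20*x^3 + 150*x^2 + 500*x + 625
which factors as (x + 5)^4. The eigenvalues (with algebraic multiplicities) are λ = -5 with multiplicity 4.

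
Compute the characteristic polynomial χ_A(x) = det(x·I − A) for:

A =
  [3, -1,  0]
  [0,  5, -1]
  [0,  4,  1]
x^3 - 9*x^2 + 27*x - 27

Expanding det(x·I − A) (e.g. by cofactor expansion or by noting that A is similar to its Jordan form J, which has the same characteristic polynomial as A) gives
  χ_A(x) = x^3 - 9*x^2 + 27*x - 27
which factors as (x - 3)^3. The eigenvalues (with algebraic multiplicities) are λ = 3 with multiplicity 3.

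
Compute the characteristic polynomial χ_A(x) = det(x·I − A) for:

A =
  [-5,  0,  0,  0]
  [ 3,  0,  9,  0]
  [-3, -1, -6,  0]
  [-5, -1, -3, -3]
x^4 + 14*x^3 + 72*x^2 + 162*x + 135

Expanding det(x·I − A) (e.g. by cofactor expansion or by noting that A is similar to its Jordan form J, which has the same characteristic polynomial as A) gives
  χ_A(x) = x^4 + 14*x^3 + 72*x^2 + 162*x + 135
which factors as (x + 3)^3*(x + 5). The eigenvalues (with algebraic multiplicities) are λ = -5 with multiplicity 1, λ = -3 with multiplicity 3.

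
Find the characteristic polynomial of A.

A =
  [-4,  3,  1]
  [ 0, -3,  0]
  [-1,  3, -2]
x^3 + 9*x^2 + 27*x + 27

Expanding det(x·I − A) (e.g. by cofactor expansion or by noting that A is similar to its Jordan form J, which has the same characteristic polynomial as A) gives
  χ_A(x) = x^3 + 9*x^2 + 27*x + 27
which factors as (x + 3)^3. The eigenvalues (with algebraic multiplicities) are λ = -3 with multiplicity 3.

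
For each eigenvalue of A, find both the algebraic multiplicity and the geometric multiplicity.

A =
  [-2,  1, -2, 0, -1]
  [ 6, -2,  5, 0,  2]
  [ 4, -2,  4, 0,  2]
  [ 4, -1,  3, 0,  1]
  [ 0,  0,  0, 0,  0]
λ = 0: alg = 5, geom = 3

Step 1 — factor the characteristic polynomial to read off the algebraic multiplicities:
  χ_A(x) = x^5

Step 2 — compute geometric multiplicities via the rank-nullity identity g(λ) = n − rank(A − λI):
  rank(A − (0)·I) = 2, so dim ker(A − (0)·I) = n − 2 = 3

Summary:
  λ = 0: algebraic multiplicity = 5, geometric multiplicity = 3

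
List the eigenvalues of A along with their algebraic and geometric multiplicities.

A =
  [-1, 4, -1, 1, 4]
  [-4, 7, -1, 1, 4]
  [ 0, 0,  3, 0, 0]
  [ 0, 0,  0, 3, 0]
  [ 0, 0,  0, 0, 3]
λ = 3: alg = 5, geom = 4

Step 1 — factor the characteristic polynomial to read off the algebraic multiplicities:
  χ_A(x) = (x - 3)^5

Step 2 — compute geometric multiplicities via the rank-nullity identity g(λ) = n − rank(A − λI):
  rank(A − (3)·I) = 1, so dim ker(A − (3)·I) = n − 1 = 4

Summary:
  λ = 3: algebraic multiplicity = 5, geometric multiplicity = 4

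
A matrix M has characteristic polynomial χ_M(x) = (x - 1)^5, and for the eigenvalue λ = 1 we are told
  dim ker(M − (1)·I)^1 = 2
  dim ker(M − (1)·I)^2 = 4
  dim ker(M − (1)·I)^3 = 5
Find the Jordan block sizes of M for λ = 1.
Block sizes for λ = 1: [3, 2]

From the dimensions of kernels of powers, the number of Jordan blocks of size at least j is d_j − d_{j−1} where d_j = dim ker(N^j) (with d_0 = 0). Computing the differences gives [2, 2, 1].
The number of blocks of size exactly k is (#blocks of size ≥ k) − (#blocks of size ≥ k + 1), so the partition is: 1 block(s) of size 2, 1 block(s) of size 3.
In nonincreasing order the block sizes are [3, 2].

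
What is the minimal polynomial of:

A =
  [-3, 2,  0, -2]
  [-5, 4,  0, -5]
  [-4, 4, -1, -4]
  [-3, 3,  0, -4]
x^2 + 2*x + 1

The characteristic polynomial is χ_A(x) = (x + 1)^4, so the eigenvalues are known. The minimal polynomial is
  m_A(x) = Π_λ (x − λ)^{k_λ}
where k_λ is the size of the *largest* Jordan block for λ (equivalently, the smallest k with (A − λI)^k v = 0 for every generalised eigenvector v of λ).

  λ = -1: largest Jordan block has size 2, contributing (x + 1)^2

So m_A(x) = (x + 1)^2 = x^2 + 2*x + 1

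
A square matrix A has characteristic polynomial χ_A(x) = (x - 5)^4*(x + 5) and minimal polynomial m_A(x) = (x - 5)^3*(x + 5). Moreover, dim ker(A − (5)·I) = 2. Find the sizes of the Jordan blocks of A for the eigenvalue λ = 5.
Block sizes for λ = 5: [3, 1]

Step 1 — from the characteristic polynomial, algebraic multiplicity of λ = 5 is 4. From dim ker(A − (5)·I) = 2, there are exactly 2 Jordan blocks for λ = 5.
Step 2 — from the minimal polynomial, the factor (x − 5)^3 tells us the largest block for λ = 5 has size 3.
Step 3 — with total size 4, 2 blocks, and largest block 3, the block sizes (in nonincreasing order) are [3, 1].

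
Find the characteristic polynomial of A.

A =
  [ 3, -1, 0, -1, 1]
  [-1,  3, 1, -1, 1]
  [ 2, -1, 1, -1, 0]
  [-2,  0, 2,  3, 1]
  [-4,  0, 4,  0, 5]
x^5 - 15*x^4 + 90*x^3 - 270*x^2 + 405*x - 243

Expanding det(x·I − A) (e.g. by cofactor expansion or by noting that A is similar to its Jordan form J, which has the same characteristic polynomial as A) gives
  χ_A(x) = x^5 - 15*x^4 + 90*x^3 - 270*x^2 + 405*x - 243
which factors as (x - 3)^5. The eigenvalues (with algebraic multiplicities) are λ = 3 with multiplicity 5.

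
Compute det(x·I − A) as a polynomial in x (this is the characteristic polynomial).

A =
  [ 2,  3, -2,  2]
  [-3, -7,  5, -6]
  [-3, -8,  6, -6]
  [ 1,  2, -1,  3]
x^4 - 4*x^3 + 6*x^2 - 4*x + 1

Expanding det(x·I − A) (e.g. by cofactor expansion or by noting that A is similar to its Jordan form J, which has the same characteristic polynomial as A) gives
  χ_A(x) = x^4 - 4*x^3 + 6*x^2 - 4*x + 1
which factors as (x - 1)^4. The eigenvalues (with algebraic multiplicities) are λ = 1 with multiplicity 4.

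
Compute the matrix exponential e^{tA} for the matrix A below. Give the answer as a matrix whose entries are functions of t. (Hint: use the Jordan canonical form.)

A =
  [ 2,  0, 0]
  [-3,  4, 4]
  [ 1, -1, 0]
e^{tA} =
  [exp(2*t), 0, 0]
  [-t^2*exp(2*t) - 3*t*exp(2*t), 2*t*exp(2*t) + exp(2*t), 4*t*exp(2*t)]
  [t^2*exp(2*t)/2 + t*exp(2*t), -t*exp(2*t), -2*t*exp(2*t) + exp(2*t)]

Strategy: write A = P · J · P⁻¹ where J is a Jordan canonical form, so e^{tA} = P · e^{tJ} · P⁻¹, and e^{tJ} can be computed block-by-block.

A has Jordan form
J =
  [2, 1, 0]
  [0, 2, 1]
  [0, 0, 2]
(up to reordering of blocks).

Per-block formulas:
  For a 3×3 Jordan block J_3(2): exp(t · J_3(2)) = e^(2t)·(I + t·N + (t^2/2)·N^2), where N is the 3×3 nilpotent shift.

After assembling e^{tJ} and conjugating by P, we get:

e^{tA} =
  [exp(2*t), 0, 0]
  [-t^2*exp(2*t) - 3*t*exp(2*t), 2*t*exp(2*t) + exp(2*t), 4*t*exp(2*t)]
  [t^2*exp(2*t)/2 + t*exp(2*t), -t*exp(2*t), -2*t*exp(2*t) + exp(2*t)]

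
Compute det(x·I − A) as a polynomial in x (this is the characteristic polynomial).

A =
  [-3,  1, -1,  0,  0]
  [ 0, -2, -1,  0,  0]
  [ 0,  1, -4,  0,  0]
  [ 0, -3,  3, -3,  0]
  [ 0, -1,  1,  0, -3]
x^5 + 15*x^4 + 90*x^3 + 270*x^2 + 405*x + 243

Expanding det(x·I − A) (e.g. by cofactor expansion or by noting that A is similar to its Jordan form J, which has the same characteristic polynomial as A) gives
  χ_A(x) = x^5 + 15*x^4 + 90*x^3 + 270*x^2 + 405*x + 243
which factors as (x + 3)^5. The eigenvalues (with algebraic multiplicities) are λ = -3 with multiplicity 5.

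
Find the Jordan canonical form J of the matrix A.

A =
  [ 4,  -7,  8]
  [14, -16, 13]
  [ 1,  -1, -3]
J_3(-5)

The characteristic polynomial is
  det(x·I − A) = x^3 + 15*x^2 + 75*x + 125 = (x + 5)^3

Eigenvalues and multiplicities (the geometric multiplicity of λ is n − rank(A − λI), which equals the number of Jordan blocks for λ):
  λ = -5: algebraic multiplicity = 3, geometric multiplicity = 1

Determining the block sizes for each eigenvalue:
  λ = -5: one block (gm = 1), so the single block has size am = 3 → block sizes [3]

Assembling the blocks gives a Jordan form
J =
  [-5,  1,  0]
  [ 0, -5,  1]
  [ 0,  0, -5]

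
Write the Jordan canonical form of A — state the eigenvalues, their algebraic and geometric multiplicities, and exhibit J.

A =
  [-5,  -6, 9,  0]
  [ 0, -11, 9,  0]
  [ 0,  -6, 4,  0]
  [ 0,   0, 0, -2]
J_1(-5) ⊕ J_1(-5) ⊕ J_1(-2) ⊕ J_1(-2)

The characteristic polynomial is
  det(x·I − A) = x^4 + 14*x^3 + 69*x^2 + 140*x + 100 = (x + 2)^2*(x + 5)^2

Eigenvalues and multiplicities (the geometric multiplicity of λ is n − rank(A − λI), which equals the number of Jordan blocks for λ):
  λ = -5: algebraic multiplicity = 2, geometric multiplicity = 2
  λ = -2: algebraic multiplicity = 2, geometric multiplicity = 2

Determining the block sizes for each eigenvalue:
  λ = -5: gm = am = 2, so every block has size 1 → block sizes [1, 1]
  λ = -2: gm = am = 2, so every block has size 1 → block sizes [1, 1]

Assembling the blocks gives a Jordan form
J =
  [-5,  0,  0,  0]
  [ 0, -5,  0,  0]
  [ 0,  0, -2,  0]
  [ 0,  0,  0, -2]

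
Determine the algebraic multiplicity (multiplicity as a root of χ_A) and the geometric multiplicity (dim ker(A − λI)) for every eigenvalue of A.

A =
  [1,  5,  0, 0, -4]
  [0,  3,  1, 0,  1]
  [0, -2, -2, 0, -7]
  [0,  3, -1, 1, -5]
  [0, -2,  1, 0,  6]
λ = 1: alg = 4, geom = 2; λ = 5: alg = 1, geom = 1

Step 1 — factor the characteristic polynomial to read off the algebraic multiplicities:
  χ_A(x) = (x - 5)*(x - 1)^4

Step 2 — compute geometric multiplicities via the rank-nullity identity g(λ) = n − rank(A − λI):
  rank(A − (1)·I) = 3, so dim ker(A − (1)·I) = n − 3 = 2
  rank(A − (5)·I) = 4, so dim ker(A − (5)·I) = n − 4 = 1

Summary:
  λ = 1: algebraic multiplicity = 4, geometric multiplicity = 2
  λ = 5: algebraic multiplicity = 1, geometric multiplicity = 1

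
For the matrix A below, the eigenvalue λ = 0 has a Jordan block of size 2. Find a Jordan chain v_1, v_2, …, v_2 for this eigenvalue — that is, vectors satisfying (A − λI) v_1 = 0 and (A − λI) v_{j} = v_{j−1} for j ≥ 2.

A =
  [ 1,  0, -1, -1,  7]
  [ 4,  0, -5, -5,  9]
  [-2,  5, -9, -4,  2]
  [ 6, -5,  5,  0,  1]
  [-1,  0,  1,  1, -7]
A Jordan chain for λ = 0 of length 2:
v_1 = (0, -1, -1, 1, 0)ᵀ
v_2 = (1, 2, 1, 0, 0)ᵀ

Let N = A − (0)·I. We want v_2 with N^2 v_2 = 0 but N^1 v_2 ≠ 0; then v_{j-1} := N · v_j for j = 2, …, 2.

Pick v_2 = (1, 2, 1, 0, 0)ᵀ.
Then v_1 = N · v_2 = (0, -1, -1, 1, 0)ᵀ.

Sanity check: (A − (0)·I) v_1 = (0, 0, 0, 0, 0)ᵀ = 0. ✓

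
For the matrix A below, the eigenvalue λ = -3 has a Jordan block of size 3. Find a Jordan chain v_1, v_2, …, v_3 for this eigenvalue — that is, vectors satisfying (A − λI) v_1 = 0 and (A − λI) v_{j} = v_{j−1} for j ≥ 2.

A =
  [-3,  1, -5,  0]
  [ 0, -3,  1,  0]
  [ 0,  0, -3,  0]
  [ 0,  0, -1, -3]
A Jordan chain for λ = -3 of length 3:
v_1 = (1, 0, 0, 0)ᵀ
v_2 = (-5, 1, 0, -1)ᵀ
v_3 = (0, 0, 1, 0)ᵀ

Let N = A − (-3)·I. We want v_3 with N^3 v_3 = 0 but N^2 v_3 ≠ 0; then v_{j-1} := N · v_j for j = 3, …, 2.

Pick v_3 = (0, 0, 1, 0)ᵀ.
Then v_2 = N · v_3 = (-5, 1, 0, -1)ᵀ.
Then v_1 = N · v_2 = (1, 0, 0, 0)ᵀ.

Sanity check: (A − (-3)·I) v_1 = (0, 0, 0, 0)ᵀ = 0. ✓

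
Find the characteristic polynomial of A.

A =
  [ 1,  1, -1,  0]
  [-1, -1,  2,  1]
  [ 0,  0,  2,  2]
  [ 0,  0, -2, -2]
x^4

Expanding det(x·I − A) (e.g. by cofactor expansion or by noting that A is similar to its Jordan form J, which has the same characteristic polynomial as A) gives
  χ_A(x) = x^4
which factors as x^4. The eigenvalues (with algebraic multiplicities) are λ = 0 with multiplicity 4.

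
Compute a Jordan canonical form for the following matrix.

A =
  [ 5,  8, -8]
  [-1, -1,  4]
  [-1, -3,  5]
J_3(3)

The characteristic polynomial is
  det(x·I − A) = x^3 - 9*x^2 + 27*x - 27 = (x - 3)^3

Eigenvalues and multiplicities (the geometric multiplicity of λ is n − rank(A − λI), which equals the number of Jordan blocks for λ):
  λ = 3: algebraic multiplicity = 3, geometric multiplicity = 1

Determining the block sizes for each eigenvalue:
  λ = 3: one block (gm = 1), so the single block has size am = 3 → block sizes [3]

Assembling the blocks gives a Jordan form
J =
  [3, 1, 0]
  [0, 3, 1]
  [0, 0, 3]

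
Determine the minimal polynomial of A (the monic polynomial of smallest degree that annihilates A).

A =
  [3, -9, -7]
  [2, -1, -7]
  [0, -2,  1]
x^3 - 3*x^2 + 3*x - 1

The characteristic polynomial is χ_A(x) = (x - 1)^3, so the eigenvalues are known. The minimal polynomial is
  m_A(x) = Π_λ (x − λ)^{k_λ}
where k_λ is the size of the *largest* Jordan block for λ (equivalently, the smallest k with (A − λI)^k v = 0 for every generalised eigenvector v of λ).

  λ = 1: largest Jordan block has size 3, contributing (x − 1)^3

So m_A(x) = (x - 1)^3 = x^3 - 3*x^2 + 3*x - 1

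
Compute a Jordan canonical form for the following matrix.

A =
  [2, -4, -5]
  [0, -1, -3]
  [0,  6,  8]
J_2(2) ⊕ J_1(5)

The characteristic polynomial is
  det(x·I − A) = x^3 - 9*x^2 + 24*x - 20 = (x - 5)*(x - 2)^2

Eigenvalues and multiplicities (the geometric multiplicity of λ is n − rank(A − λI), which equals the number of Jordan blocks for λ):
  λ = 2: algebraic multiplicity = 2, geometric multiplicity = 1
  λ = 5: algebraic multiplicity = 1, geometric multiplicity = 1

Determining the block sizes for each eigenvalue:
  λ = 2: one block (gm = 1), so the single block has size am = 2 → block sizes [2]
  λ = 5: one block (gm = 1), so the single block has size am = 1 → block sizes [1]

Assembling the blocks gives a Jordan form
J =
  [2, 1, 0]
  [0, 2, 0]
  [0, 0, 5]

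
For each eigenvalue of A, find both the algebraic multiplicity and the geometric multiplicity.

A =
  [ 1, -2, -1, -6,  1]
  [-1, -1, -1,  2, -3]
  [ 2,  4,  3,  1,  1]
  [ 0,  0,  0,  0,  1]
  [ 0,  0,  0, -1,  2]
λ = 1: alg = 5, geom = 2

Step 1 — factor the characteristic polynomial to read off the algebraic multiplicities:
  χ_A(x) = (x - 1)^5

Step 2 — compute geometric multiplicities via the rank-nullity identity g(λ) = n − rank(A − λI):
  rank(A − (1)·I) = 3, so dim ker(A − (1)·I) = n − 3 = 2

Summary:
  λ = 1: algebraic multiplicity = 5, geometric multiplicity = 2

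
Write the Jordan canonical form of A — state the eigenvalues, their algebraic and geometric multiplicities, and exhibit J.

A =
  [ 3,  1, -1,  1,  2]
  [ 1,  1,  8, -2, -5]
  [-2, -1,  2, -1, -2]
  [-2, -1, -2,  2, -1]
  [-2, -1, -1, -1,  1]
J_3(1) ⊕ J_2(3)

The characteristic polynomial is
  det(x·I − A) = x^5 - 9*x^4 + 30*x^3 - 46*x^2 + 33*x - 9 = (x - 3)^2*(x - 1)^3

Eigenvalues and multiplicities (the geometric multiplicity of λ is n − rank(A − λI), which equals the number of Jordan blocks for λ):
  λ = 1: algebraic multiplicity = 3, geometric multiplicity = 1
  λ = 3: algebraic multiplicity = 2, geometric multiplicity = 1

Determining the block sizes for each eigenvalue:
  λ = 1: one block (gm = 1), so the single block has size am = 3 → block sizes [3]
  λ = 3: one block (gm = 1), so the single block has size am = 2 → block sizes [2]

Assembling the blocks gives a Jordan form
J =
  [1, 1, 0, 0, 0]
  [0, 1, 1, 0, 0]
  [0, 0, 1, 0, 0]
  [0, 0, 0, 3, 1]
  [0, 0, 0, 0, 3]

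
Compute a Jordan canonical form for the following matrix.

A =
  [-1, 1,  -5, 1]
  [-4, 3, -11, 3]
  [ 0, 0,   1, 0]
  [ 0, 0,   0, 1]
J_3(1) ⊕ J_1(1)

The characteristic polynomial is
  det(x·I − A) = x^4 - 4*x^3 + 6*x^2 - 4*x + 1 = (x - 1)^4

Eigenvalues and multiplicities (the geometric multiplicity of λ is n − rank(A − λI), which equals the number of Jordan blocks for λ):
  λ = 1: algebraic multiplicity = 4, geometric multiplicity = 2

Determining the block sizes for each eigenvalue:
  λ = 1: with am = 4 and gm = 2, the partition is not yet determined (e.g. several partitions of 4 into 2 parts exist). Let N = A − (1)·I. Computing rank(N^1) = 2, rank(N^2) = 1, rank(N^3) = 0; the number of blocks of size ≥ j is rank(N^{j−1}) − rank(N^j), giving [2, 1, 1]. So we have 1 block(s) of size 3, 1 block(s) of size 1 → block sizes [3, 1]

Assembling the blocks gives a Jordan form
J =
  [1, 1, 0, 0]
  [0, 1, 1, 0]
  [0, 0, 1, 0]
  [0, 0, 0, 1]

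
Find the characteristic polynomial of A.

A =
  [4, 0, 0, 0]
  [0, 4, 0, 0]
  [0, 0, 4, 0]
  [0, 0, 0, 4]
x^4 - 16*x^3 + 96*x^2 - 256*x + 256

Expanding det(x·I − A) (e.g. by cofactor expansion or by noting that A is similar to its Jordan form J, which has the same characteristic polynomial as A) gives
  χ_A(x) = x^4 - 16*x^3 + 96*x^2 - 256*x + 256
which factors as (x - 4)^4. The eigenvalues (with algebraic multiplicities) are λ = 4 with multiplicity 4.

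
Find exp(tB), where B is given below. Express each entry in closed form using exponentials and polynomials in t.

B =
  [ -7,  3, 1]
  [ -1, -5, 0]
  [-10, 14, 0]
e^{tB} =
  [-2*t^2*exp(-4*t) - 3*t*exp(-4*t) + exp(-4*t), t^2*exp(-4*t) + 3*t*exp(-4*t), t^2*exp(-4*t)/2 + t*exp(-4*t)]
  [2*t^2*exp(-4*t) - t*exp(-4*t), -t^2*exp(-4*t) - t*exp(-4*t) + exp(-4*t), -t^2*exp(-4*t)/2]
  [-12*t^2*exp(-4*t) - 10*t*exp(-4*t), 6*t^2*exp(-4*t) + 14*t*exp(-4*t), 3*t^2*exp(-4*t) + 4*t*exp(-4*t) + exp(-4*t)]

Strategy: write B = P · J · P⁻¹ where J is a Jordan canonical form, so e^{tB} = P · e^{tJ} · P⁻¹, and e^{tJ} can be computed block-by-block.

B has Jordan form
J =
  [-4,  1,  0]
  [ 0, -4,  1]
  [ 0,  0, -4]
(up to reordering of blocks).

Per-block formulas:
  For a 3×3 Jordan block J_3(-4): exp(t · J_3(-4)) = e^(-4t)·(I + t·N + (t^2/2)·N^2), where N is the 3×3 nilpotent shift.

After assembling e^{tJ} and conjugating by P, we get:

e^{tB} =
  [-2*t^2*exp(-4*t) - 3*t*exp(-4*t) + exp(-4*t), t^2*exp(-4*t) + 3*t*exp(-4*t), t^2*exp(-4*t)/2 + t*exp(-4*t)]
  [2*t^2*exp(-4*t) - t*exp(-4*t), -t^2*exp(-4*t) - t*exp(-4*t) + exp(-4*t), -t^2*exp(-4*t)/2]
  [-12*t^2*exp(-4*t) - 10*t*exp(-4*t), 6*t^2*exp(-4*t) + 14*t*exp(-4*t), 3*t^2*exp(-4*t) + 4*t*exp(-4*t) + exp(-4*t)]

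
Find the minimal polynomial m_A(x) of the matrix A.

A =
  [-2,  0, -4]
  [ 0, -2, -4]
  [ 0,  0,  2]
x^2 - 4

The characteristic polynomial is χ_A(x) = (x - 2)*(x + 2)^2, so the eigenvalues are known. The minimal polynomial is
  m_A(x) = Π_λ (x − λ)^{k_λ}
where k_λ is the size of the *largest* Jordan block for λ (equivalently, the smallest k with (A − λI)^k v = 0 for every generalised eigenvector v of λ).

  λ = -2: largest Jordan block has size 1, contributing (x + 2)
  λ = 2: largest Jordan block has size 1, contributing (x − 2)

So m_A(x) = (x - 2)*(x + 2) = x^2 - 4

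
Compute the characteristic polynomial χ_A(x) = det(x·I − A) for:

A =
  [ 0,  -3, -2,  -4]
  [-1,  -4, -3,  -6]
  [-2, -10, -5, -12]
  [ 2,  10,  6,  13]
x^4 - 4*x^3 + 6*x^2 - 4*x + 1

Expanding det(x·I − A) (e.g. by cofactor expansion or by noting that A is similar to its Jordan form J, which has the same characteristic polynomial as A) gives
  χ_A(x) = x^4 - 4*x^3 + 6*x^2 - 4*x + 1
which factors as (x - 1)^4. The eigenvalues (with algebraic multiplicities) are λ = 1 with multiplicity 4.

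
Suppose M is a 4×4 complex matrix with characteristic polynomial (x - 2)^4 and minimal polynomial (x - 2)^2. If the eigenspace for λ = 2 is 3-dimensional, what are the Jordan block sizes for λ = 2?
Block sizes for λ = 2: [2, 1, 1]

Step 1 — from the characteristic polynomial, algebraic multiplicity of λ = 2 is 4. From dim ker(M − (2)·I) = 3, there are exactly 3 Jordan blocks for λ = 2.
Step 2 — from the minimal polynomial, the factor (x − 2)^2 tells us the largest block for λ = 2 has size 2.
Step 3 — with total size 4, 3 blocks, and largest block 2, the block sizes (in nonincreasing order) are [2, 1, 1].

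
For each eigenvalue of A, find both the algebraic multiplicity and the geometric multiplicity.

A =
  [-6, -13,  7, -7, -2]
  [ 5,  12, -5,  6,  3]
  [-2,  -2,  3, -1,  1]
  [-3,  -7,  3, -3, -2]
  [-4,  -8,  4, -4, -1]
λ = 1: alg = 5, geom = 2

Step 1 — factor the characteristic polynomial to read off the algebraic multiplicities:
  χ_A(x) = (x - 1)^5

Step 2 — compute geometric multiplicities via the rank-nullity identity g(λ) = n − rank(A − λI):
  rank(A − (1)·I) = 3, so dim ker(A − (1)·I) = n − 3 = 2

Summary:
  λ = 1: algebraic multiplicity = 5, geometric multiplicity = 2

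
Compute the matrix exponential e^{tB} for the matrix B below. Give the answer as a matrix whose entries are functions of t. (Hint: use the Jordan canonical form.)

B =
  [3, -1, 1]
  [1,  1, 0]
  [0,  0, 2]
e^{tB} =
  [t*exp(2*t) + exp(2*t), -t*exp(2*t), t^2*exp(2*t)/2 + t*exp(2*t)]
  [t*exp(2*t), -t*exp(2*t) + exp(2*t), t^2*exp(2*t)/2]
  [0, 0, exp(2*t)]

Strategy: write B = P · J · P⁻¹ where J is a Jordan canonical form, so e^{tB} = P · e^{tJ} · P⁻¹, and e^{tJ} can be computed block-by-block.

B has Jordan form
J =
  [2, 1, 0]
  [0, 2, 1]
  [0, 0, 2]
(up to reordering of blocks).

Per-block formulas:
  For a 3×3 Jordan block J_3(2): exp(t · J_3(2)) = e^(2t)·(I + t·N + (t^2/2)·N^2), where N is the 3×3 nilpotent shift.

After assembling e^{tJ} and conjugating by P, we get:

e^{tB} =
  [t*exp(2*t) + exp(2*t), -t*exp(2*t), t^2*exp(2*t)/2 + t*exp(2*t)]
  [t*exp(2*t), -t*exp(2*t) + exp(2*t), t^2*exp(2*t)/2]
  [0, 0, exp(2*t)]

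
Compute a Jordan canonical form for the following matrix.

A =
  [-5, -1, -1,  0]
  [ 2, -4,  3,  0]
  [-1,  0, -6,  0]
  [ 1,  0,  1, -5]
J_3(-5) ⊕ J_1(-5)

The characteristic polynomial is
  det(x·I − A) = x^4 + 20*x^3 + 150*x^2 + 500*x + 625 = (x + 5)^4

Eigenvalues and multiplicities (the geometric multiplicity of λ is n − rank(A − λI), which equals the number of Jordan blocks for λ):
  λ = -5: algebraic multiplicity = 4, geometric multiplicity = 2

Determining the block sizes for each eigenvalue:
  λ = -5: with am = 4 and gm = 2, the partition is not yet determined (e.g. several partitions of 4 into 2 parts exist). Let N = A − (-5)·I. Computing rank(N^1) = 2, rank(N^2) = 1, rank(N^3) = 0; the number of blocks of size ≥ j is rank(N^{j−1}) − rank(N^j), giving [2, 1, 1]. So we have 1 block(s) of size 3, 1 block(s) of size 1 → block sizes [3, 1]

Assembling the blocks gives a Jordan form
J =
  [-5,  1,  0,  0]
  [ 0, -5,  1,  0]
  [ 0,  0, -5,  0]
  [ 0,  0,  0, -5]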